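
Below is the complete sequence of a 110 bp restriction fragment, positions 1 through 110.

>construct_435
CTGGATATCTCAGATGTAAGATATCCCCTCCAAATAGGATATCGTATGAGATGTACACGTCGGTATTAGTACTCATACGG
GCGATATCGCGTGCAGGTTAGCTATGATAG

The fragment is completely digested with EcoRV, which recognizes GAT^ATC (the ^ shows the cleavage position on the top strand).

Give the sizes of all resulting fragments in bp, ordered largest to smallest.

45, 25, 18, 16, 6 bp

EcoRV sites (GATATC) start at positions 4, 20, 38, 83.
EcoRV cuts after base 3 of each site, so after positions 6, 22, 40, 85.
Linear molecule, 4 cuts → 5 fragments:
  1–6 → 6 bp
  7–22 → 16 bp
  23–40 → 18 bp
  41–85 → 45 bp
  86–110 → 25 bp
Sorted largest to smallest: 45, 25, 18, 16, 6 bp.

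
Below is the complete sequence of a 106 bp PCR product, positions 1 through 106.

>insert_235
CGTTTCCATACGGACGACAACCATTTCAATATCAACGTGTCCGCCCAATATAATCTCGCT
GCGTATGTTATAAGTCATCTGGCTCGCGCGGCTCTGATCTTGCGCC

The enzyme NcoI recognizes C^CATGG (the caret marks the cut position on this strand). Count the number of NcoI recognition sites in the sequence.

0

No occurrence of CCATGG is present in the sequence.
NcoI does not cut: 0 sites.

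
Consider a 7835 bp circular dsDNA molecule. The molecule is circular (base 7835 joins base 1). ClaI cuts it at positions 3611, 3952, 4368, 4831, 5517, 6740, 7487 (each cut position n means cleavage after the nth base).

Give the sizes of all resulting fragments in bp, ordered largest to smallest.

3959, 1223, 747, 686, 463, 416, 341 bp

Circular molecule, 7 cuts → 7 fragments:
  3952 − 3611 = 341 bp
  4368 − 3952 = 416 bp
  4831 − 4368 = 463 bp
  5517 − 4831 = 686 bp
  6740 − 5517 = 1223 bp
  7487 − 6740 = 747 bp
  wrap: 7835 − 7487 + 3611 = 3959 bp
Sorted largest to smallest: 3959, 1223, 747, 686, 463, 416, 341 bp.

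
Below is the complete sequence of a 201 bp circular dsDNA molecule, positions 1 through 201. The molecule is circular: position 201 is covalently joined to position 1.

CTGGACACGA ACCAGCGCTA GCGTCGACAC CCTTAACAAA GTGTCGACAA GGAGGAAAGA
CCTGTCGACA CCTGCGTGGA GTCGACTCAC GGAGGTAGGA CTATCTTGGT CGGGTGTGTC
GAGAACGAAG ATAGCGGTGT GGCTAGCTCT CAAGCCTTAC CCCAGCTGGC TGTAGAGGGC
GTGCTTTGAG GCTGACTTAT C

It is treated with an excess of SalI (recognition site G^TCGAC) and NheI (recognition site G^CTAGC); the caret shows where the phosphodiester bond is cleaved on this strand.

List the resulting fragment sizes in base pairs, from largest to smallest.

SalI sites (GTCGAC) start at positions 23, 43, 64, 81.
SalI cuts after the first base of each site, so after positions 23, 43, 64, 81.
NheI sites (GCTAGC) start at positions 17, 142.
NheI cuts after the first base of each site, so after positions 17, 142.
Combined cut positions: 17, 23, 43, 64, 81, 142.
Circular molecule, 6 cuts → 6 fragments:
  18–23 → 6 bp
  24–43 → 20 bp
  44–64 → 21 bp
  65–81 → 17 bp
  82–142 → 61 bp
  143–201 then 1–17 → 59 + 17 = 76 bp
Sorted largest to smallest: 76, 61, 21, 20, 17, 6 bp.

76, 61, 21, 20, 17, 6 bp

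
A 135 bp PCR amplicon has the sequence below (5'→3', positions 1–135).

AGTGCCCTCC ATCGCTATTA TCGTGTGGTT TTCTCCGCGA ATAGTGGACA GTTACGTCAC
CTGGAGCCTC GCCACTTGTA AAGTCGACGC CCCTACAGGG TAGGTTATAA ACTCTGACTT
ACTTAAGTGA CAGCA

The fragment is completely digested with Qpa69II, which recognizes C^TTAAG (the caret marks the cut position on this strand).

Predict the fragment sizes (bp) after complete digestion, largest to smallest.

The Qpa69II site (CTTAAG) starts at position 122.
Qpa69II cuts after the first base of each site, so after position 122.
Linear molecule, 1 cut → 2 fragments:
  1–122 → 122 bp
  123–135 → 13 bp
Sorted largest to smallest: 122, 13 bp.

122, 13 bp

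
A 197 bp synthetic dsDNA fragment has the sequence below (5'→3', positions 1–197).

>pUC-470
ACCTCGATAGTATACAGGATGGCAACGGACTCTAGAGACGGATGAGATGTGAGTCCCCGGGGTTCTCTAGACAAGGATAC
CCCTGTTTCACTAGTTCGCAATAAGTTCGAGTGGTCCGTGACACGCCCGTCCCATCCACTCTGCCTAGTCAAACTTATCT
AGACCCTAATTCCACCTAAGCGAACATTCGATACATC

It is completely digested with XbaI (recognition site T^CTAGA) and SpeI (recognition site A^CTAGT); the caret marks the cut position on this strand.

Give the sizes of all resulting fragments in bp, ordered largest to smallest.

68, 39, 35, 31, 24 bp

XbaI sites (TCTAGA) start at positions 31, 66, 158.
XbaI cuts after the first base of each site, so after positions 31, 66, 158.
The SpeI site (ACTAGT) starts at position 90.
SpeI cuts after the first base of each site, so after position 90.
Combined cut positions: 31, 66, 90, 158.
Linear molecule, 4 cuts → 5 fragments:
  1–31 → 31 bp
  32–66 → 35 bp
  67–90 → 24 bp
  91–158 → 68 bp
  159–197 → 39 bp
Sorted largest to smallest: 68, 39, 35, 31, 24 bp.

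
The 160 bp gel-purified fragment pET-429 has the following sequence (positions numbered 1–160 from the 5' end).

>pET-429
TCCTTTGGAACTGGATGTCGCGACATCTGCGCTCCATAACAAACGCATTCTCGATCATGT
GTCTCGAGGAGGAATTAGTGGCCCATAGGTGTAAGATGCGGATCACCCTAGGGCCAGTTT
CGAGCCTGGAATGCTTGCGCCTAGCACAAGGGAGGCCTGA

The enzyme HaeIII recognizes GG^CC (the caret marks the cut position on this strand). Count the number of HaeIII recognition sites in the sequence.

GGCC occurs starting at positions 80, 112, 154.
HaeIII cuts at 3 sites.

3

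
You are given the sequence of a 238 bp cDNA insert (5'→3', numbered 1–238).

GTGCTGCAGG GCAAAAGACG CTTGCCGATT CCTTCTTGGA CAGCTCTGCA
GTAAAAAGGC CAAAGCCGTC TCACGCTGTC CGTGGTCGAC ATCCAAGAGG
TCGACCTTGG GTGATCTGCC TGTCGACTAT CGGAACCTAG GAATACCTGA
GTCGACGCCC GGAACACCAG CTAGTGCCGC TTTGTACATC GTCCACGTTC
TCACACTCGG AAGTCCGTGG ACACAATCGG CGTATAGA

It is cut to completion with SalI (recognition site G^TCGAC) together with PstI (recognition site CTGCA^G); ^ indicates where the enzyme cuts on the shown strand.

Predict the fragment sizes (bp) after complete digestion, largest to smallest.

SalI sites (GTCGAC) start at positions 85, 100, 122, 151.
SalI cuts after the first base of each site, so after positions 85, 100, 122, 151.
PstI sites (CTGCAG) start at positions 4, 46.
PstI cuts after base 5 of each site (before the last base), so after positions 8, 50.
Combined cut positions: 8, 50, 85, 100, 122, 151.
Linear molecule, 6 cuts → 7 fragments:
  1–8 → 8 bp
  9–50 → 42 bp
  51–85 → 35 bp
  86–100 → 15 bp
  101–122 → 22 bp
  123–151 → 29 bp
  152–238 → 87 bp
Sorted largest to smallest: 87, 42, 35, 29, 22, 15, 8 bp.

87, 42, 35, 29, 22, 15, 8 bp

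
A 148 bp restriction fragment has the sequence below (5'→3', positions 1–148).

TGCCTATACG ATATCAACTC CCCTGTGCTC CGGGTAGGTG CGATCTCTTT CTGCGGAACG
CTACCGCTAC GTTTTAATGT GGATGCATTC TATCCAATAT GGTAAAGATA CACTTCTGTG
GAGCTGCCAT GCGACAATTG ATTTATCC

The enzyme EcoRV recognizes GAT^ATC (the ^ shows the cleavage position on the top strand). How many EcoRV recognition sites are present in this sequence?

GATATC occurs starting at position 10.
EcoRV cuts at 1 site.

1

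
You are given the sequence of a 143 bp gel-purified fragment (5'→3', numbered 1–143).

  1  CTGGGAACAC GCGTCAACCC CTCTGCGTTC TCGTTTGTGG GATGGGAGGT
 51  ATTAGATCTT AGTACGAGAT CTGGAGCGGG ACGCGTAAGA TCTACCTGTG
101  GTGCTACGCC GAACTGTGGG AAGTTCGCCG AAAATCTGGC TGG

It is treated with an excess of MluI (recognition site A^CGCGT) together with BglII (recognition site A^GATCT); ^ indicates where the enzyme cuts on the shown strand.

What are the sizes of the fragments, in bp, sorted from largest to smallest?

55, 45, 14, 13, 9, 7 bp

MluI sites (ACGCGT) start at positions 9, 81.
MluI cuts after the first base of each site, so after positions 9, 81.
BglII sites (AGATCT) start at positions 54, 67, 88.
BglII cuts after the first base of each site, so after positions 54, 67, 88.
Combined cut positions: 9, 54, 67, 81, 88.
Linear molecule, 5 cuts → 6 fragments:
  1–9 → 9 bp
  10–54 → 45 bp
  55–67 → 13 bp
  68–81 → 14 bp
  82–88 → 7 bp
  89–143 → 55 bp
Sorted largest to smallest: 55, 45, 14, 13, 9, 7 bp.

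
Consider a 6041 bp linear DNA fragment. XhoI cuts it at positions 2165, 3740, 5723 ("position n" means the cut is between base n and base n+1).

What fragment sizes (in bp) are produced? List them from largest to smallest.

Linear molecule, 3 cuts → 4 fragments:
  2165 − 0 = 2165 bp
  3740 − 2165 = 1575 bp
  5723 − 3740 = 1983 bp
  6041 − 5723 = 318 bp
Sorted largest to smallest: 2165, 1983, 1575, 318 bp.

2165, 1983, 1575, 318 bp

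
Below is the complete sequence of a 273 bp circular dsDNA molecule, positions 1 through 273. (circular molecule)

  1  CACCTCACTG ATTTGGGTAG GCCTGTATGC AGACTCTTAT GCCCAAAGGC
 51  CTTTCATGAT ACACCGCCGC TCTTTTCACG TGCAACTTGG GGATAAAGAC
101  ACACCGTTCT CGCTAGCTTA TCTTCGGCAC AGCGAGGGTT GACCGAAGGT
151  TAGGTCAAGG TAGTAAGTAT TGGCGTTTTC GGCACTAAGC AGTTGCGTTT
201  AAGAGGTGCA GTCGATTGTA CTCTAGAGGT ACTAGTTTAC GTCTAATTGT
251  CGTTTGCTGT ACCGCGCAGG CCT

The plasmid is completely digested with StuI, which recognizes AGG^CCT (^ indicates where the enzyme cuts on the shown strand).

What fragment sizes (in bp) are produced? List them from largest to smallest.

221, 28, 24 bp

StuI sites (AGGCCT) start at positions 19, 47, 268.
StuI cuts after base 3 of each site, so after positions 21, 49, 270.
Circular molecule, 3 cuts → 3 fragments:
  22–49 → 28 bp
  50–270 → 221 bp
  271–273 then 1–21 → 3 + 21 = 24 bp
Sorted largest to smallest: 221, 28, 24 bp.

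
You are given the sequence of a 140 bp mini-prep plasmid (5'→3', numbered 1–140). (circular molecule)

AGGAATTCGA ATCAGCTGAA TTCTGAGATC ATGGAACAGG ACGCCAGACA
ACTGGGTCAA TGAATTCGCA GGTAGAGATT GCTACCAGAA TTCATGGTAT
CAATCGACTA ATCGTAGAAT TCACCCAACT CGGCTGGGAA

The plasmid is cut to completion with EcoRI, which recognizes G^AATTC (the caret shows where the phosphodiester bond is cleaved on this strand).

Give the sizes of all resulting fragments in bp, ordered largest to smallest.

EcoRI sites (GAATTC) start at positions 3, 18, 62, 88, 117.
EcoRI cuts after the first base of each site, so after positions 3, 18, 62, 88, 117.
Circular molecule, 5 cuts → 5 fragments:
  4–18 → 15 bp
  19–62 → 44 bp
  63–88 → 26 bp
  89–117 → 29 bp
  118–140 then 1–3 → 23 + 3 = 26 bp
Sorted largest to smallest: 44, 29, 26, 26, 15 bp.

44, 29, 26, 26, 15 bp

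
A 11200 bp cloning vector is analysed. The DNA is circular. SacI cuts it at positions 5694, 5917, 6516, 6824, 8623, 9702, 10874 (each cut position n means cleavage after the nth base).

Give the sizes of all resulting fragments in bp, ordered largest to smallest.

Circular molecule, 7 cuts → 7 fragments:
  5917 − 5694 = 223 bp
  6516 − 5917 = 599 bp
  6824 − 6516 = 308 bp
  8623 − 6824 = 1799 bp
  9702 − 8623 = 1079 bp
  10874 − 9702 = 1172 bp
  wrap: 11200 − 10874 + 5694 = 6020 bp
Sorted largest to smallest: 6020, 1799, 1172, 1079, 599, 308, 223 bp.

6020, 1799, 1172, 1079, 599, 308, 223 bp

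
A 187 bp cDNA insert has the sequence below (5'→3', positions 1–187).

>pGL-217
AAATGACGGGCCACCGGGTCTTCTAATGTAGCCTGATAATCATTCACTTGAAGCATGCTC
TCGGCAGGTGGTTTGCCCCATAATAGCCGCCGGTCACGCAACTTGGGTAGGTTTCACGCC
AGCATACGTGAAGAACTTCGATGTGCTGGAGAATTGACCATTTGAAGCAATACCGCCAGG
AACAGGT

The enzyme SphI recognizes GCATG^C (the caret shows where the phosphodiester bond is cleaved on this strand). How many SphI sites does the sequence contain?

1

GCATGC occurs starting at position 53.
SphI cuts at 1 site.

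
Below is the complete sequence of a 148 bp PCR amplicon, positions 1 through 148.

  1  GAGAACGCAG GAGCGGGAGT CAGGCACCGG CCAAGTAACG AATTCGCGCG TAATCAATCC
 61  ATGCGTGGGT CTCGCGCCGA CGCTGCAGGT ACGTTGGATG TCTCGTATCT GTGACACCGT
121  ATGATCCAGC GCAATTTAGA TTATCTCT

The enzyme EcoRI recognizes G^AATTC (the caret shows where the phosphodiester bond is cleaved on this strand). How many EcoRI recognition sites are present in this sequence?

1

GAATTC occurs starting at position 40.
EcoRI cuts at 1 site.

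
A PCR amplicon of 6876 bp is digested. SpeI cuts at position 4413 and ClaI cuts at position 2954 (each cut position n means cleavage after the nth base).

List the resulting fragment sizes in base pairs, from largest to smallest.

Combined cut positions (sorted): 2954, 4413.
Linear molecule, 2 cuts → 3 fragments:
  2954 − 0 = 2954 bp
  4413 − 2954 = 1459 bp
  6876 − 4413 = 2463 bp
Sorted largest to smallest: 2954, 2463, 1459 bp.

2954, 2463, 1459 bp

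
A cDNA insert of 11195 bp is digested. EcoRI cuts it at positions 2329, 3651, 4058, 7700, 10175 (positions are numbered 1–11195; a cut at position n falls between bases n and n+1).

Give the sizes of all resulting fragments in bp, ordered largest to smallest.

Linear molecule, 5 cuts → 6 fragments:
  2329 − 0 = 2329 bp
  3651 − 2329 = 1322 bp
  4058 − 3651 = 407 bp
  7700 − 4058 = 3642 bp
  10175 − 7700 = 2475 bp
  11195 − 10175 = 1020 bp
Sorted largest to smallest: 3642, 2475, 2329, 1322, 1020, 407 bp.

3642, 2475, 2329, 1322, 1020, 407 bp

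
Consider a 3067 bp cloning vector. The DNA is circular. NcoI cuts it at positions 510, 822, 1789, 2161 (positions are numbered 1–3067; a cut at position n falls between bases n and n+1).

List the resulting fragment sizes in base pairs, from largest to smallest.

Circular molecule, 4 cuts → 4 fragments:
  822 − 510 = 312 bp
  1789 − 822 = 967 bp
  2161 − 1789 = 372 bp
  wrap: 3067 − 2161 + 510 = 1416 bp
Sorted largest to smallest: 1416, 967, 372, 312 bp.

1416, 967, 372, 312 bp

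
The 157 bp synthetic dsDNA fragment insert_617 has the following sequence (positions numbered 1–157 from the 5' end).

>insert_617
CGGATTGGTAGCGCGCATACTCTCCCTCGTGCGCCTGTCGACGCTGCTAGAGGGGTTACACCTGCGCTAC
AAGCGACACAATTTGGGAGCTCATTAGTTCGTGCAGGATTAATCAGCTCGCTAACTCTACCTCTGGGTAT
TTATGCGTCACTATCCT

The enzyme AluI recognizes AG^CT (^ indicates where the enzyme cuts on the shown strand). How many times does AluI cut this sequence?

AGCT occurs starting at positions 88, 115.
AluI cuts at 2 sites.

2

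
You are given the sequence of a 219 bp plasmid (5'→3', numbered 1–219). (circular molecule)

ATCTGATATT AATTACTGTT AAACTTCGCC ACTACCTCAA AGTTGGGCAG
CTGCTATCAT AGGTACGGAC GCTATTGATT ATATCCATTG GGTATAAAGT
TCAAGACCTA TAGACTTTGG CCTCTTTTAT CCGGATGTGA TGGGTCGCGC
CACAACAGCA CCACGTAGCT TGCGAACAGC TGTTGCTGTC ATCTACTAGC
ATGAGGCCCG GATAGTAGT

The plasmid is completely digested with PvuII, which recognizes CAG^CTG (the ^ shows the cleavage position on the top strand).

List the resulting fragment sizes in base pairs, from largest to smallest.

PvuII sites (CAGCTG) start at positions 48, 177.
PvuII cuts after base 3 of each site, so after positions 50, 179.
Circular molecule, 2 cuts → 2 fragments:
  51–179 → 129 bp
  180–219 then 1–50 → 40 + 50 = 90 bp
Sorted largest to smallest: 129, 90 bp.

129, 90 bp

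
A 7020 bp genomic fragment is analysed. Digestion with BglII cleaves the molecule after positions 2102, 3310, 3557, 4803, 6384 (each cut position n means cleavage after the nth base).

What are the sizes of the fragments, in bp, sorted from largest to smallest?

Linear molecule, 5 cuts → 6 fragments:
  2102 − 0 = 2102 bp
  3310 − 2102 = 1208 bp
  3557 − 3310 = 247 bp
  4803 − 3557 = 1246 bp
  6384 − 4803 = 1581 bp
  7020 − 6384 = 636 bp
Sorted largest to smallest: 2102, 1581, 1246, 1208, 636, 247 bp.

2102, 1581, 1246, 1208, 636, 247 bp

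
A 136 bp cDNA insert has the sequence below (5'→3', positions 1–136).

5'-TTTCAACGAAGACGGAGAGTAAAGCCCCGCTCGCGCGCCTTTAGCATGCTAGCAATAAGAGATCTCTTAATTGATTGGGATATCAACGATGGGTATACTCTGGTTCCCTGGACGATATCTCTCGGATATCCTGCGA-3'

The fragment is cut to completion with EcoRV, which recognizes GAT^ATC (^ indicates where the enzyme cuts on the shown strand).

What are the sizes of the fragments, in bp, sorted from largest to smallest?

EcoRV sites (GATATC) start at positions 79, 114, 125.
EcoRV cuts after base 3 of each site, so after positions 81, 116, 127.
Linear molecule, 3 cuts → 4 fragments:
  1–81 → 81 bp
  82–116 → 35 bp
  117–127 → 11 bp
  128–136 → 9 bp
Sorted largest to smallest: 81, 35, 11, 9 bp.

81, 35, 11, 9 bp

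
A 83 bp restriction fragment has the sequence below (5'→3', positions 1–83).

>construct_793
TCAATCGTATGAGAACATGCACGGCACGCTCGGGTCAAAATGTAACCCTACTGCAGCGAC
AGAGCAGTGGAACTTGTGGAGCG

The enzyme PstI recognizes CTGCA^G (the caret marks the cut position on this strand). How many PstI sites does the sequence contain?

CTGCAG occurs starting at position 51.
PstI cuts at 1 site.

1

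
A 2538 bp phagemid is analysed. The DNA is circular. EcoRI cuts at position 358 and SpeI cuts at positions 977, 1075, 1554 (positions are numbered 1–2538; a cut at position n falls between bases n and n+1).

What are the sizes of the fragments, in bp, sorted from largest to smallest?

1342, 619, 479, 98 bp

Combined cut positions (sorted): 358, 977, 1075, 1554.
Circular molecule, 4 cuts → 4 fragments:
  977 − 358 = 619 bp
  1075 − 977 = 98 bp
  1554 − 1075 = 479 bp
  wrap: 2538 − 1554 + 358 = 1342 bp
Sorted largest to smallest: 1342, 619, 479, 98 bp.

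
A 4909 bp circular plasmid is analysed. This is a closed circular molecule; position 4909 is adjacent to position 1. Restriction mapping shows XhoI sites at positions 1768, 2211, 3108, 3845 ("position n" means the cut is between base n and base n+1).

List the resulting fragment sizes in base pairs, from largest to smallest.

Circular molecule, 4 cuts → 4 fragments:
  2211 − 1768 = 443 bp
  3108 − 2211 = 897 bp
  3845 − 3108 = 737 bp
  wrap: 4909 − 3845 + 1768 = 2832 bp
Sorted largest to smallest: 2832, 897, 737, 443 bp.

2832, 897, 737, 443 bp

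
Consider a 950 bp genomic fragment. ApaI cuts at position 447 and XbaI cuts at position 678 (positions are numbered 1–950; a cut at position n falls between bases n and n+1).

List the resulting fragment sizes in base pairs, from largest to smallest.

447, 272, 231 bp

Combined cut positions (sorted): 447, 678.
Linear molecule, 2 cuts → 3 fragments:
  447 − 0 = 447 bp
  678 − 447 = 231 bp
  950 − 678 = 272 bp
Sorted largest to smallest: 447, 272, 231 bp.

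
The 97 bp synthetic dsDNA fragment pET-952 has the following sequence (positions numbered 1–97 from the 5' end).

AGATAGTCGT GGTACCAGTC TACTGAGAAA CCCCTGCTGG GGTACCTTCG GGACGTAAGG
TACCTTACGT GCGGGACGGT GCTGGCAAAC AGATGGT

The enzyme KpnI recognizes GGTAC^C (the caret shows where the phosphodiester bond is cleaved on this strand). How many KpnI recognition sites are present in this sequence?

GGTACC occurs starting at positions 11, 41, 59.
KpnI cuts at 3 sites.

3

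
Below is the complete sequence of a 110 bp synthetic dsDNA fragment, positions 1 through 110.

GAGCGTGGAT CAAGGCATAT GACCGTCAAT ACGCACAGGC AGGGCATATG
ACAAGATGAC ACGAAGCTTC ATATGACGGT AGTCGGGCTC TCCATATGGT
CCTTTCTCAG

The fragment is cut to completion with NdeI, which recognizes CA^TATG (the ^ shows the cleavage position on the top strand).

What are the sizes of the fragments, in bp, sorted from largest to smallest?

29, 25, 23, 17, 16 bp

NdeI sites (CATATG) start at positions 16, 45, 70, 93.
NdeI cuts after base 2 of each site, so after positions 17, 46, 71, 94.
Linear molecule, 4 cuts → 5 fragments:
  1–17 → 17 bp
  18–46 → 29 bp
  47–71 → 25 bp
  72–94 → 23 bp
  95–110 → 16 bp
Sorted largest to smallest: 29, 25, 23, 17, 16 bp.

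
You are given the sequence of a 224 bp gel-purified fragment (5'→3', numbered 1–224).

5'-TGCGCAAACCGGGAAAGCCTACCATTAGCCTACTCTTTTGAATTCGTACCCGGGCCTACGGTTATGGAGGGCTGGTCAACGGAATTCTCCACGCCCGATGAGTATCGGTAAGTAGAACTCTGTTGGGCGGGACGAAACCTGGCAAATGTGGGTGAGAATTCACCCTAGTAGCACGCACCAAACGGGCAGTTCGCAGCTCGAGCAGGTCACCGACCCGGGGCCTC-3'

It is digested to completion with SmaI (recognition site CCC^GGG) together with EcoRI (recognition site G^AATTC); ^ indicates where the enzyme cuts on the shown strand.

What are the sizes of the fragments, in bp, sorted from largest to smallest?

SmaI sites (CCCGGG) start at positions 49, 214.
SmaI cuts after base 3 of each site, so after positions 51, 216.
EcoRI sites (GAATTC) start at positions 40, 82, 156.
EcoRI cuts after the first base of each site, so after positions 40, 82, 156.
Combined cut positions: 40, 51, 82, 156, 216.
Linear molecule, 5 cuts → 6 fragments:
  1–40 → 40 bp
  41–51 → 11 bp
  52–82 → 31 bp
  83–156 → 74 bp
  157–216 → 60 bp
  217–224 → 8 bp
Sorted largest to smallest: 74, 60, 40, 31, 11, 8 bp.

74, 60, 40, 31, 11, 8 bp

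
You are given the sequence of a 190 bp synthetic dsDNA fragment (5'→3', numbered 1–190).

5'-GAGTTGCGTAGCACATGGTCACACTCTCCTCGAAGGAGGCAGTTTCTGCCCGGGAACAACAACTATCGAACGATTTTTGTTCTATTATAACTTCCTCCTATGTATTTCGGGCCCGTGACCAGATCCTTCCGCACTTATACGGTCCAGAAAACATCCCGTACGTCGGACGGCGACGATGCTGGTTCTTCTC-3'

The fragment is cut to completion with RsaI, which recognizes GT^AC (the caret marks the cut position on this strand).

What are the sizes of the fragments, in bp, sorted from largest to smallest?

The RsaI site (GTAC) starts at position 158.
RsaI cuts after base 2 of each site, so after position 159.
Linear molecule, 1 cut → 2 fragments:
  1–159 → 159 bp
  160–190 → 31 bp
Sorted largest to smallest: 159, 31 bp.

159, 31 bp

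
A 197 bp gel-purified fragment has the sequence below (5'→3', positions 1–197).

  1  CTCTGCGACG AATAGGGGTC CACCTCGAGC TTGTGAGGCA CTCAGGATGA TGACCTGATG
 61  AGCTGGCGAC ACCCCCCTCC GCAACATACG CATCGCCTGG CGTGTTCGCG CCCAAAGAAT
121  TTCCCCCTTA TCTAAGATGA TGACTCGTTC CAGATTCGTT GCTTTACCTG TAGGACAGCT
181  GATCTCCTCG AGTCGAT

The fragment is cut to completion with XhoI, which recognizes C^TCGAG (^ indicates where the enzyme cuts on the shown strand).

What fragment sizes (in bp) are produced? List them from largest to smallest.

XhoI sites (CTCGAG) start at positions 24, 187.
XhoI cuts after the first base of each site, so after positions 24, 187.
Linear molecule, 2 cuts → 3 fragments:
  1–24 → 24 bp
  25–187 → 163 bp
  188–197 → 10 bp
Sorted largest to smallest: 163, 24, 10 bp.

163, 24, 10 bp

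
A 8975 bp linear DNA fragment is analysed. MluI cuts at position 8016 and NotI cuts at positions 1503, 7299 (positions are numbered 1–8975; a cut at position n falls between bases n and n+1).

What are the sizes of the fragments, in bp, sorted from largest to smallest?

Combined cut positions (sorted): 1503, 7299, 8016.
Linear molecule, 3 cuts → 4 fragments:
  1503 − 0 = 1503 bp
  7299 − 1503 = 5796 bp
  8016 − 7299 = 717 bp
  8975 − 8016 = 959 bp
Sorted largest to smallest: 5796, 1503, 959, 717 bp.

5796, 1503, 959, 717 bp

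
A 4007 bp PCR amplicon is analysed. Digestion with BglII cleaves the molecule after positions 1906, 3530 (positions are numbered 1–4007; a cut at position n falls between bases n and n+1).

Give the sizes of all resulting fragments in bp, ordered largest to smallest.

Linear molecule, 2 cuts → 3 fragments:
  1906 − 0 = 1906 bp
  3530 − 1906 = 1624 bp
  4007 − 3530 = 477 bp
Sorted largest to smallest: 1906, 1624, 477 bp.

1906, 1624, 477 bp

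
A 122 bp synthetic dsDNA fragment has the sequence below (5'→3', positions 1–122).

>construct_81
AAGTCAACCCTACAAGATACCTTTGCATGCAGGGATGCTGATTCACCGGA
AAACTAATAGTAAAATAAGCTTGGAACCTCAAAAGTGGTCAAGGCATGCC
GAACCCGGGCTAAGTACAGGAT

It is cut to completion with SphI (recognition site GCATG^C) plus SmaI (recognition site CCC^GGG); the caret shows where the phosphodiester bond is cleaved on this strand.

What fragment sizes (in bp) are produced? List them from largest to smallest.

SphI sites (GCATGC) start at positions 25, 94.
SphI cuts after base 5 of each site (before the last base), so after positions 29, 98.
The SmaI site (CCCGGG) starts at position 104.
SmaI cuts after base 3 of each site, so after position 106.
Combined cut positions: 29, 98, 106.
Linear molecule, 3 cuts → 4 fragments:
  1–29 → 29 bp
  30–98 → 69 bp
  99–106 → 8 bp
  107–122 → 16 bp
Sorted largest to smallest: 69, 29, 16, 8 bp.

69, 29, 16, 8 bp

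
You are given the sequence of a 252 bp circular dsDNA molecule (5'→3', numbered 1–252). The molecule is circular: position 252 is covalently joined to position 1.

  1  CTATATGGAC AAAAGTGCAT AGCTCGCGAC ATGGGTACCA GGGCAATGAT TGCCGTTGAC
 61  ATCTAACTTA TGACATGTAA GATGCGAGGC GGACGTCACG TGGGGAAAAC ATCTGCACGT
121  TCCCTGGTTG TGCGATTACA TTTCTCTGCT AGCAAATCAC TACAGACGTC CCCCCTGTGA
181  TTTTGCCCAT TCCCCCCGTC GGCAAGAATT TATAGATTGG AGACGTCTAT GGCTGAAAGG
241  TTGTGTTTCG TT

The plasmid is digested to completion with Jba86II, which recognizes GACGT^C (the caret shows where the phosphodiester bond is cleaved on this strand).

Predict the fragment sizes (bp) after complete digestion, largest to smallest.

122, 73, 57 bp

Jba86II sites (GACGTC) start at positions 92, 165, 222.
Jba86II cuts after base 5 of each site (before the last base), so after positions 96, 169, 226.
Circular molecule, 3 cuts → 3 fragments:
  97–169 → 73 bp
  170–226 → 57 bp
  227–252 then 1–96 → 26 + 96 = 122 bp
Sorted largest to smallest: 122, 73, 57 bp.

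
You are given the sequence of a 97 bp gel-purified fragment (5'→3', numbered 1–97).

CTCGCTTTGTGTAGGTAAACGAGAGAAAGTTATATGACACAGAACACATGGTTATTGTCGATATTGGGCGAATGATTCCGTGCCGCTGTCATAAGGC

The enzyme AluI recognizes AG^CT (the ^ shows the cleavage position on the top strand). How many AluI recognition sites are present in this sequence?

0

No occurrence of AGCT is present in the sequence.
AluI does not cut: 0 sites.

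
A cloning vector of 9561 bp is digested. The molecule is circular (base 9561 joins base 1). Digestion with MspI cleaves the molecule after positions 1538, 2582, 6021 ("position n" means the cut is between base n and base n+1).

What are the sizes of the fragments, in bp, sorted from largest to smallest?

5078, 3439, 1044 bp

Circular molecule, 3 cuts → 3 fragments:
  2582 − 1538 = 1044 bp
  6021 − 2582 = 3439 bp
  wrap: 9561 − 6021 + 1538 = 5078 bp
Sorted largest to smallest: 5078, 3439, 1044 bp.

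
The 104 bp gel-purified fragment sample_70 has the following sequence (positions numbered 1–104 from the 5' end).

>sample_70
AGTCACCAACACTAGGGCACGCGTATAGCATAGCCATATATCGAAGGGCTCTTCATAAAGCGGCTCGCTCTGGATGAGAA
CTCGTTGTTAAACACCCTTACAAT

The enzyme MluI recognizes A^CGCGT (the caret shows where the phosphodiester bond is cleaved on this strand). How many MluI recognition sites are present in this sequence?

ACGCGT occurs starting at position 19.
MluI cuts at 1 site.

1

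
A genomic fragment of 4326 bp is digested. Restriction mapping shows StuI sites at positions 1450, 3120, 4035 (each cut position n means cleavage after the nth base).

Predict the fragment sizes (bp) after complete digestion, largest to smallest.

1670, 1450, 915, 291 bp

Linear molecule, 3 cuts → 4 fragments:
  1450 − 0 = 1450 bp
  3120 − 1450 = 1670 bp
  4035 − 3120 = 915 bp
  4326 − 4035 = 291 bp
Sorted largest to smallest: 1670, 1450, 915, 291 bp.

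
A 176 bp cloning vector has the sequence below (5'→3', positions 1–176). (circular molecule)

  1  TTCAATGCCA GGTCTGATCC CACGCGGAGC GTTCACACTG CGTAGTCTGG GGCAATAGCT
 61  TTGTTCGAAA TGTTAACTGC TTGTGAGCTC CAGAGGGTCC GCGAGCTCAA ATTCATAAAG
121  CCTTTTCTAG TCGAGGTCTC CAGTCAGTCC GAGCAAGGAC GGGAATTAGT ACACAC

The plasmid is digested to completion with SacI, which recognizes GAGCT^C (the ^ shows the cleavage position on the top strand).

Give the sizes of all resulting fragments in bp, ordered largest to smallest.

158, 18 bp

SacI sites (GAGCTC) start at positions 85, 103.
SacI cuts after base 5 of each site (before the last base), so after positions 89, 107.
Circular molecule, 2 cuts → 2 fragments:
  90–107 → 18 bp
  108–176 then 1–89 → 69 + 89 = 158 bp
Sorted largest to smallest: 158, 18 bp.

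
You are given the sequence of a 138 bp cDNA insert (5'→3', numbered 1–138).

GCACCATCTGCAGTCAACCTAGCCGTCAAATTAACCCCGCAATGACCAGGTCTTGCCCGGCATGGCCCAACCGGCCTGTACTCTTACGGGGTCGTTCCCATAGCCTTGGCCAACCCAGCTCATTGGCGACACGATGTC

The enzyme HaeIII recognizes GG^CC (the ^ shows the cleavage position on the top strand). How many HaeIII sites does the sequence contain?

GGCC occurs starting at positions 64, 73, 108.
HaeIII cuts at 3 sites.

3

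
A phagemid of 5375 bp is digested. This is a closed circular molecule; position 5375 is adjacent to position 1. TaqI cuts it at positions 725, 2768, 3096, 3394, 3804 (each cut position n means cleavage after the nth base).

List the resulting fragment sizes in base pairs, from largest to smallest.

2296, 2043, 410, 328, 298 bp

Circular molecule, 5 cuts → 5 fragments:
  2768 − 725 = 2043 bp
  3096 − 2768 = 328 bp
  3394 − 3096 = 298 bp
  3804 − 3394 = 410 bp
  wrap: 5375 − 3804 + 725 = 2296 bp
Sorted largest to smallest: 2296, 2043, 410, 328, 298 bp.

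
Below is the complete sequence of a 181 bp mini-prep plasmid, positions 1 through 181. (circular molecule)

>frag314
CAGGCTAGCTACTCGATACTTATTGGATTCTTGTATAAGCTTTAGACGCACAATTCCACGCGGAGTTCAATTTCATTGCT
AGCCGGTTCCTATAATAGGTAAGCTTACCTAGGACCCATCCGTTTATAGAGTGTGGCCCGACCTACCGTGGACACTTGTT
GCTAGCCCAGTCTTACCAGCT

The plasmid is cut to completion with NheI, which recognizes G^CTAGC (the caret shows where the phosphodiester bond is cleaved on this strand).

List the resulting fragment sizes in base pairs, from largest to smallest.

NheI sites (GCTAGC) start at positions 4, 78, 161.
NheI cuts after the first base of each site, so after positions 4, 78, 161.
Circular molecule, 3 cuts → 3 fragments:
  5–78 → 74 bp
  79–161 → 83 bp
  162–181 then 1–4 → 20 + 4 = 24 bp
Sorted largest to smallest: 83, 74, 24 bp.

83, 74, 24 bp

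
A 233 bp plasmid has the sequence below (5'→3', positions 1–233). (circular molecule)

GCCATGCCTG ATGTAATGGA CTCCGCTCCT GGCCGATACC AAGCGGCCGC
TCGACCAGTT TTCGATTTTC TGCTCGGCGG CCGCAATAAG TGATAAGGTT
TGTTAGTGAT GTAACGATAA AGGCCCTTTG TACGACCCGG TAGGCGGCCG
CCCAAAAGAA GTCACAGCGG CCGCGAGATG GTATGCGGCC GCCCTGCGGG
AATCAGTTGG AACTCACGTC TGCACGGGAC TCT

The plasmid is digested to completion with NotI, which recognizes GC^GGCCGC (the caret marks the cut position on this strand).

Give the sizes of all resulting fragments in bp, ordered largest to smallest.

NotI sites (GCGGCCGC) start at positions 43, 77, 144, 167, 185.
NotI cuts after base 2 of each site, so after positions 44, 78, 145, 168, 186.
Circular molecule, 5 cuts → 5 fragments:
  45–78 → 34 bp
  79–145 → 67 bp
  146–168 → 23 bp
  169–186 → 18 bp
  187–233 then 1–44 → 47 + 44 = 91 bp
Sorted largest to smallest: 91, 67, 34, 23, 18 bp.

91, 67, 34, 23, 18 bp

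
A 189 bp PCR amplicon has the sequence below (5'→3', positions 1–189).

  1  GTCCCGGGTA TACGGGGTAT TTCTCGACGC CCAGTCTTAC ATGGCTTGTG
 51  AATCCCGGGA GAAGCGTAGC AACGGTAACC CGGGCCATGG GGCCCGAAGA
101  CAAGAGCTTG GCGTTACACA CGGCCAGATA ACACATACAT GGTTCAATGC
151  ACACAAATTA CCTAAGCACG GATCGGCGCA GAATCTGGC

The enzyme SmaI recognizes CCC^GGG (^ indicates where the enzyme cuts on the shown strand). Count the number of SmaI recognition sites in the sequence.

CCCGGG occurs starting at positions 3, 54, 79.
SmaI cuts at 3 sites.

3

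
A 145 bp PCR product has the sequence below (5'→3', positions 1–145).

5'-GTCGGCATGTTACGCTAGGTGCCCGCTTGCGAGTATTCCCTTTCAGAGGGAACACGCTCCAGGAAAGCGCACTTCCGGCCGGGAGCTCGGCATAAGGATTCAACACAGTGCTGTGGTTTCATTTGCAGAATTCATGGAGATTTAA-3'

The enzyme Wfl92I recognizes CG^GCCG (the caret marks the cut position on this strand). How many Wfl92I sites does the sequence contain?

CGGCCG occurs starting at position 76.
Wfl92I cuts at 1 site.

1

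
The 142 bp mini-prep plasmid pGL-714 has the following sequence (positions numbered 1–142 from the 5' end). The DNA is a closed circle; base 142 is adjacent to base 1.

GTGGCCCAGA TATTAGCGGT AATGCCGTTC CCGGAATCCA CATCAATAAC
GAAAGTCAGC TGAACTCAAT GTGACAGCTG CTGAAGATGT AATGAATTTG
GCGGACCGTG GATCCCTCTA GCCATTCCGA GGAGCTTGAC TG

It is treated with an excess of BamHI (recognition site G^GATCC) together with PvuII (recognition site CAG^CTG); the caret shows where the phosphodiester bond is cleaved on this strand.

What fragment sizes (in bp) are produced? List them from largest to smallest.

The BamHI site (GGATCC) starts at position 110.
BamHI cuts after the first base of each site, so after position 110.
PvuII sites (CAGCTG) start at positions 57, 75.
PvuII cuts after base 3 of each site, so after positions 59, 77.
Combined cut positions: 59, 77, 110.
Circular molecule, 3 cuts → 3 fragments:
  60–77 → 18 bp
  78–110 → 33 bp
  111–142 then 1–59 → 32 + 59 = 91 bp
Sorted largest to smallest: 91, 33, 18 bp.

91, 33, 18 bp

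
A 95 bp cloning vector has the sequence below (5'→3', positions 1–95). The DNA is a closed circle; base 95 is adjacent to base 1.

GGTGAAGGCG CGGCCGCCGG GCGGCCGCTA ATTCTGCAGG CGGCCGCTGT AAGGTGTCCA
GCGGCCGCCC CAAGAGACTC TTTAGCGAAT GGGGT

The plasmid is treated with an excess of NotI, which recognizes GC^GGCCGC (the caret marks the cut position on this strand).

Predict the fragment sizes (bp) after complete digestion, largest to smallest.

NotI sites (GCGGCCGC) start at positions 10, 21, 40, 61.
NotI cuts after base 2 of each site, so after positions 11, 22, 41, 62.
Circular molecule, 4 cuts → 4 fragments:
  12–22 → 11 bp
  23–41 → 19 bp
  42–62 → 21 bp
  63–95 then 1–11 → 33 + 11 = 44 bp
Sorted largest to smallest: 44, 21, 19, 11 bp.

44, 21, 19, 11 bp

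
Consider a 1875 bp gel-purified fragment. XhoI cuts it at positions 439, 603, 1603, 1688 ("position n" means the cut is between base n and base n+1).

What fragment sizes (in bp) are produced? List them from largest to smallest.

Linear molecule, 4 cuts → 5 fragments:
  439 − 0 = 439 bp
  603 − 439 = 164 bp
  1603 − 603 = 1000 bp
  1688 − 1603 = 85 bp
  1875 − 1688 = 187 bp
Sorted largest to smallest: 1000, 439, 187, 164, 85 bp.

1000, 439, 187, 164, 85 bp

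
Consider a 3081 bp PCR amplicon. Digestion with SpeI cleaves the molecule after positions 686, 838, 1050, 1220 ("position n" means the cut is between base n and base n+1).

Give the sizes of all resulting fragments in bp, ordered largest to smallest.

Linear molecule, 4 cuts → 5 fragments:
  686 − 0 = 686 bp
  838 − 686 = 152 bp
  1050 − 838 = 212 bp
  1220 − 1050 = 170 bp
  3081 − 1220 = 1861 bp
Sorted largest to smallest: 1861, 686, 212, 170, 152 bp.

1861, 686, 212, 170, 152 bp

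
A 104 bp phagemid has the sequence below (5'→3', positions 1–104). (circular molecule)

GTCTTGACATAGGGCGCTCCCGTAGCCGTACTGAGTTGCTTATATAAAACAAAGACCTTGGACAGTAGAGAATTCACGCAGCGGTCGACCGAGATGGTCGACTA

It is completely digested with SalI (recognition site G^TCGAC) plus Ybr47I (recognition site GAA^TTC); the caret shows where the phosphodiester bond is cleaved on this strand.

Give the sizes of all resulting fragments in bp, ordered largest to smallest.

SalI sites (GTCGAC) start at positions 84, 97.
SalI cuts after the first base of each site, so after positions 84, 97.
The Ybr47I site (GAATTC) starts at position 70.
Ybr47I cuts after base 3 of each site, so after position 72.
Combined cut positions: 72, 84, 97.
Circular molecule, 3 cuts → 3 fragments:
  73–84 → 12 bp
  85–97 → 13 bp
  98–104 then 1–72 → 7 + 72 = 79 bp
Sorted largest to smallest: 79, 13, 12 bp.

79, 13, 12 bp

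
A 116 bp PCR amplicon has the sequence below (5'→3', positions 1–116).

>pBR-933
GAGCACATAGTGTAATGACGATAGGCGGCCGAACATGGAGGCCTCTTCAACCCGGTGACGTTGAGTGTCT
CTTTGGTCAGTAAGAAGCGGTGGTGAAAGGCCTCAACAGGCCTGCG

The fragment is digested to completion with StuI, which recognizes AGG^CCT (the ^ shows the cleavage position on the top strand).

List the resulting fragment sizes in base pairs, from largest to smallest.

59, 41, 10, 6 bp

StuI sites (AGGCCT) start at positions 39, 98, 108.
StuI cuts after base 3 of each site, so after positions 41, 100, 110.
Linear molecule, 3 cuts → 4 fragments:
  1–41 → 41 bp
  42–100 → 59 bp
  101–110 → 10 bp
  111–116 → 6 bp
Sorted largest to smallest: 59, 41, 10, 6 bp.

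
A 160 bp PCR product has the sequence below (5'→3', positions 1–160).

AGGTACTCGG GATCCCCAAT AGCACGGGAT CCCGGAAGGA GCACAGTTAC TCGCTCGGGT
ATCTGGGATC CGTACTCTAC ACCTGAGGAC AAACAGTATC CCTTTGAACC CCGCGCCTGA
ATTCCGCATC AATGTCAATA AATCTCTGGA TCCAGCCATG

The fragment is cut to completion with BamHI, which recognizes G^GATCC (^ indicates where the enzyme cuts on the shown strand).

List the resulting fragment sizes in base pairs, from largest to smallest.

82, 39, 17, 12, 10 bp

BamHI sites (GGATCC) start at positions 10, 27, 66, 148.
BamHI cuts after the first base of each site, so after positions 10, 27, 66, 148.
Linear molecule, 4 cuts → 5 fragments:
  1–10 → 10 bp
  11–27 → 17 bp
  28–66 → 39 bp
  67–148 → 82 bp
  149–160 → 12 bp
Sorted largest to smallest: 82, 39, 17, 12, 10 bp.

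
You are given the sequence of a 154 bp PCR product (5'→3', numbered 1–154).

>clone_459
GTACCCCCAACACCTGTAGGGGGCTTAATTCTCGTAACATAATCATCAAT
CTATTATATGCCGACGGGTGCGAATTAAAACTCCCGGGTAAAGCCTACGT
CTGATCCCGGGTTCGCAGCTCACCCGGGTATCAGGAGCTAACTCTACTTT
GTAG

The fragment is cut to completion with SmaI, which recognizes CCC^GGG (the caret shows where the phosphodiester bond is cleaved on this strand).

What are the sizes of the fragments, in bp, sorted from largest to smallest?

85, 29, 23, 17 bp

SmaI sites (CCCGGG) start at positions 83, 106, 123.
SmaI cuts after base 3 of each site, so after positions 85, 108, 125.
Linear molecule, 3 cuts → 4 fragments:
  1–85 → 85 bp
  86–108 → 23 bp
  109–125 → 17 bp
  126–154 → 29 bp
Sorted largest to smallest: 85, 29, 23, 17 bp.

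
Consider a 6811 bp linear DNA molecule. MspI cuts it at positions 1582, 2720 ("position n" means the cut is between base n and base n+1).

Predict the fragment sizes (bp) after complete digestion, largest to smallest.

4091, 1582, 1138 bp

Linear molecule, 2 cuts → 3 fragments:
  1582 − 0 = 1582 bp
  2720 − 1582 = 1138 bp
  6811 − 2720 = 4091 bp
Sorted largest to smallest: 4091, 1582, 1138 bp.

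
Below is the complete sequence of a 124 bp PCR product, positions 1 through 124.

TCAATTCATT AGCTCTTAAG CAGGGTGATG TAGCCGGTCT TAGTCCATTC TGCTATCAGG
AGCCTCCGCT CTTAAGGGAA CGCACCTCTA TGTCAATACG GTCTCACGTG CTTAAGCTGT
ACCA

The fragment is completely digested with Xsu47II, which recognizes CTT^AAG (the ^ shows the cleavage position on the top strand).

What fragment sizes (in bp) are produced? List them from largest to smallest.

Xsu47II sites (CTTAAG) start at positions 15, 71, 111.
Xsu47II cuts after base 3 of each site, so after positions 17, 73, 113.
Linear molecule, 3 cuts → 4 fragments:
  1–17 → 17 bp
  18–73 → 56 bp
  74–113 → 40 bp
  114–124 → 11 bp
Sorted largest to smallest: 56, 40, 17, 11 bp.

56, 40, 17, 11 bp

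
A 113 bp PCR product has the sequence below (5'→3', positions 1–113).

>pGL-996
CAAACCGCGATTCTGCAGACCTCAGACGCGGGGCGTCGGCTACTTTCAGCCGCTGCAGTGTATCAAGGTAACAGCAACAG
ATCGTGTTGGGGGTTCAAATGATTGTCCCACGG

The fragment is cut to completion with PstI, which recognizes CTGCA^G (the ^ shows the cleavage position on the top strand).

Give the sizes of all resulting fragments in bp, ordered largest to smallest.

PstI sites (CTGCAG) start at positions 13, 53.
PstI cuts after base 5 of each site (before the last base), so after positions 17, 57.
Linear molecule, 2 cuts → 3 fragments:
  1–17 → 17 bp
  18–57 → 40 bp
  58–113 → 56 bp
Sorted largest to smallest: 56, 40, 17 bp.

56, 40, 17 bp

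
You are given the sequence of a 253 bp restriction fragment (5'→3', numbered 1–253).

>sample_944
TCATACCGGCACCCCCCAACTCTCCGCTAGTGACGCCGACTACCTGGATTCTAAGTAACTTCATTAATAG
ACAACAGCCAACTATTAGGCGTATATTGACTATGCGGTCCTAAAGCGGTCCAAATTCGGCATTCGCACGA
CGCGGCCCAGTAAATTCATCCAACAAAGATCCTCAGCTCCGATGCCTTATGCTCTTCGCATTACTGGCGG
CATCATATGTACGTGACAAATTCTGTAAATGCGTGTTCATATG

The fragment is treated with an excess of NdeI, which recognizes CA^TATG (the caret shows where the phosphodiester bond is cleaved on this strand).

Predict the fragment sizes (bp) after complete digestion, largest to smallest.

215, 34, 4 bp

NdeI sites (CATATG) start at positions 214, 248.
NdeI cuts after base 2 of each site, so after positions 215, 249.
Linear molecule, 2 cuts → 3 fragments:
  1–215 → 215 bp
  216–249 → 34 bp
  250–253 → 4 bp
Sorted largest to smallest: 215, 34, 4 bp.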